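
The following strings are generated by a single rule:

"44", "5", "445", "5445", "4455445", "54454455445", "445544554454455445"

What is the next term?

54454455445445544554454455445

Each term (from the third on) is the two preceding terms concatenated in order: term 3 = 44·5 = 445.
Continuing: 54454455445 · 445544554454455445 gives term 8.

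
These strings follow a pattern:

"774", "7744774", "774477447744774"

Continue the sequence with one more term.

s(k+1) = s(k)·4·s(k) — each term doubles the last with '4' between the halves.
So the next term is two copies of 774477447744774 with '4' between the halves.

7744774477447744774477447744774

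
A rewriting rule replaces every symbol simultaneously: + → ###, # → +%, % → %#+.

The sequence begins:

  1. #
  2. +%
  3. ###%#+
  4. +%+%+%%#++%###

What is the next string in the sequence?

φ(+%+%+%%#++%###) expands symbol-by-symbol to ### %#+ ### %#+ ### %#+ %#+ +% ### ### %#+ +% +% +%; joining the 14 pieces gives the next term.

###%#+###%#+###%#+%#++%######%#++%+%+%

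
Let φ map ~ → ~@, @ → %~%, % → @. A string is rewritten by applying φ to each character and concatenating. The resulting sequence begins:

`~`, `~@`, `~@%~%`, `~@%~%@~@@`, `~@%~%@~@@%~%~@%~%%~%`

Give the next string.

Applying the rule to each of the 20 symbols of ~@%~%@~@@%~%~@%~%%~% gives the pieces ~@ %~% @ ~@ @ %~% ~@ %~% %~% @ ~@ @ ~@ %~% @ ~@ @ @ ~@ @, which concatenate to the answer.

~@%~%@~@@%~%~@%~%%~%@~@@~@%~%@~@@@~@@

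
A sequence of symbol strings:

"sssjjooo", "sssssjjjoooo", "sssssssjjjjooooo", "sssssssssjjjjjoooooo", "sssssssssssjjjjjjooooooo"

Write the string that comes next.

sssssssssssssjjjjjjjoooooooo

Each string has the form s^{2n-1} j^{n} o^{n+1}, where the shown terms are n = 2, 3, 4, 5, 6.
Setting n = 7 gives 13, 7, 8 characters in each block.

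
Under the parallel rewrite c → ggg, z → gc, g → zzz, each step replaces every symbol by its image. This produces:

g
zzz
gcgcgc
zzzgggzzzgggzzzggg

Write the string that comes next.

Rewriting the 18 symbols of zzzgggzzzgggzzzggg one by one yields gc gc gc zzz zzz zzz gc gc gc zzz zzz zzz gc gc gc zzz zzz zzz; concatenated:

gcgcgczzzzzzzzzgcgcgczzzzzzzzzgcgcgczzzzzzzzz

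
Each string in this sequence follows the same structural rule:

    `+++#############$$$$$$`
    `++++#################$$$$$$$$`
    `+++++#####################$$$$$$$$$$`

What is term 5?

The n-th term is n +'s then 4n+1 #'s then 2n $'s, where the shown terms are n = 3, 4, 5.
For term 5, n = 7, so the run lengths are 7, 29, 14.

+++++++#############################$$$$$$$$$$$$$$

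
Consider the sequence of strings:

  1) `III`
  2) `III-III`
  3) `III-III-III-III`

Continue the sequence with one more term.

Every step duplicates the string with '-' between the halves.
So the next term is two copies of III-III-III-III with '-' between the halves.

III-III-III-III-III-III-III-III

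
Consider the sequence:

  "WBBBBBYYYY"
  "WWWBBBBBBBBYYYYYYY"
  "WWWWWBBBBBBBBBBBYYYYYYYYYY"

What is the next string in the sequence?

WWWWWWWBBBBBBBBBBBBBBYYYYYYYYYYYYY

The n-th term is 2n-1 W's then 3n+2 B's then 3n+1 Y's (n = 1, 2, …).
Setting n = 4 gives 7, 14, 13 characters in each block.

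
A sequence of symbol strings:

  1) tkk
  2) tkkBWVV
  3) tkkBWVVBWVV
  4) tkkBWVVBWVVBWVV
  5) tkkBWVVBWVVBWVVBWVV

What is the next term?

tkkBWVVBWVVBWVVBWVVBWVV

Every step adds BWVV to the end: s(k+1) = s(k)·BWVV.
So the next term is tkkBWVVBWVVBWVVBWVV·BWVV.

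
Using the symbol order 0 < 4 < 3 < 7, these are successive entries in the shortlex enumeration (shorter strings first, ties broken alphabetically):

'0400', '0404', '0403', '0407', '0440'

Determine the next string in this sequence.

0444

Treat 0440 as a base-4 numeral over the given alphabet and add one, carrying through any trailing 7's.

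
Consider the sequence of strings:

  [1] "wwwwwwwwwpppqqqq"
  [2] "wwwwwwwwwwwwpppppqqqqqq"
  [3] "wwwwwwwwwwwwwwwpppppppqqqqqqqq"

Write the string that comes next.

Each string has the form w^{3n+3} p^{2n-1} q^{2n}, where the shown terms are n = 2, 3, 4.
For the next term, n = 5, so the run lengths are 18, 9, 10.

wwwwwwwwwwwwwwwwwwpppppppppqqqqqqqqqq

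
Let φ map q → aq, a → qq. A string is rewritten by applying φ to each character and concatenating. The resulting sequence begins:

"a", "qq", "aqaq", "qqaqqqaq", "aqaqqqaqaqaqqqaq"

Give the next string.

qqaqqqaqaqaqqqaqqqaqqqaqaqaqqqaq

Applying the rule to each of the 16 symbols of aqaqqqaqaqaqqqaq gives the pieces qq aq qq aq aq aq qq aq qq aq qq aq aq aq qq aq, which concatenate to the answer.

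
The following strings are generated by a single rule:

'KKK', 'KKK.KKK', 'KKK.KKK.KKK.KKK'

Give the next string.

Every step duplicates the string with '.' between the halves.
Doubling KKK.KKK.KKK.KKK with '.' between the halves:

KKK.KKK.KKK.KKK.KKK.KKK.KKK.KKK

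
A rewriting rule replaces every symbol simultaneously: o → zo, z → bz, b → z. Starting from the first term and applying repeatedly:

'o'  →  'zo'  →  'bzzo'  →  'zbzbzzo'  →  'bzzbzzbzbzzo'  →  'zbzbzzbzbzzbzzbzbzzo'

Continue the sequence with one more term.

Rewriting the 20 symbols of zbzbzzbzbzzbzzbzbzzo one by one yields bz z bz z bz bz z bz z bz bz z bz bz z bz z bz bz zo; concatenated:

bzzbzzbzbzzbzzbzbzzbzbzzbzzbzbzzo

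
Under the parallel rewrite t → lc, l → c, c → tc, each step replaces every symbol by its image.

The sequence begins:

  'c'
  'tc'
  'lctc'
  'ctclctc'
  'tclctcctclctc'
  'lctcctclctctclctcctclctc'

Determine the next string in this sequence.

φ(lctcctclctctclctcctclctc) expands symbol-by-symbol to c tc lc tc tc lc tc c tc lc tc lc tc c tc lc tc tc lc tc c tc lc tc; joining the 24 pieces gives the next term.

ctclctctclctcctclctclctcctclctctclctcctclctc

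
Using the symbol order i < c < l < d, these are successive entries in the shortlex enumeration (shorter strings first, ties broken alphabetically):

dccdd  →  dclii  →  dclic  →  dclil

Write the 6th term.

dclci

Stepping forward 2 times from dclil: dclil → dclid, then the target.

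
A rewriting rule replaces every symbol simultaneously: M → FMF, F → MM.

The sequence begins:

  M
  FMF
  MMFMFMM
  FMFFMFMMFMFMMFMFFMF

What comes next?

φ(FMFFMFMMFMFMMFMFFMF) expands symbol-by-symbol to MM FMF MM MM FMF MM FMF FMF MM FMF MM FMF FMF MM FMF MM MM FMF MM; joining the 19 pieces gives the next term.

MMFMFMMMMFMFMMFMFFMFMMFMFMMFMFFMFMMFMFMMMMFMFMM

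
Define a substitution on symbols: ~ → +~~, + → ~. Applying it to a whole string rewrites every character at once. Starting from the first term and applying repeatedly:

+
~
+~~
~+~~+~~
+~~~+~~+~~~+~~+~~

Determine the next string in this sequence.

~+~~+~~+~~~+~~+~~~+~~+~~+~~~+~~+~~~+~~+~~

φ(+~~~+~~+~~~+~~+~~) expands symbol-by-symbol to ~ +~~ +~~ +~~ ~ +~~ +~~ ~ +~~ +~~ +~~ ~ +~~ +~~ ~ +~~ +~~; joining the 17 pieces gives the next term.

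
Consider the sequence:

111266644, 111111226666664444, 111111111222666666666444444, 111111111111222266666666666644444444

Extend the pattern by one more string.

111111111111111222226666666666666664444444444

Each string has the form 1^{3n} 2^{n} 6^{3n} 4^{2n} (n = 1, 2, …).
For the next term, n = 5, so the run lengths are 15, 5, 15, 10.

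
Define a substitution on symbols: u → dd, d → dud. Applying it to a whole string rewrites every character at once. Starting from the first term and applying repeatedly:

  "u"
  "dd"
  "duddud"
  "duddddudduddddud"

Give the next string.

φ(duddddudduddddud) expands symbol-by-symbol to dud dd dud dud dud dud dd dud dud dd dud dud dud dud dd dud; joining the 16 pieces gives the next term.

duddddudduddudduddddudduddddudduddudduddddud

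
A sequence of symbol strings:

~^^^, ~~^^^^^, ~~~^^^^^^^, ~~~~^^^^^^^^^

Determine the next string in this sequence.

The n-th term is n ~'s then 2n+1 ^'s (n = 1, 2, …).
For the next term, n = 5, so the run lengths are 5, 11.

~~~~~^^^^^^^^^^^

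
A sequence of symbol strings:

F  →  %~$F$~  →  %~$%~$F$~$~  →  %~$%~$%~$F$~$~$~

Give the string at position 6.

%~$%~$%~$%~$%~$F$~$~$~$~$~

s(k+1) = %~$·s(k)·$~, so each term gains %~$ as a prefix and $~ as a suffix.
From %~$%~$%~$F$~$~$~, 2 further steps: %~$%~$%~$F$~$~$~ → %~$%~$%~$%~$F$~$~$~$~ → (answer).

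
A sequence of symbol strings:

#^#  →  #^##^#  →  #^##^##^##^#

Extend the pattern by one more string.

Each string is two copies of the previous one concatenated.
One more doubling of #^##^##^##^# gives the answer.

#^##^##^##^##^##^##^##^#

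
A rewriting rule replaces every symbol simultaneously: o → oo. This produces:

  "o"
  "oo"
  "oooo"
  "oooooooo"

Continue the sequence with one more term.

oooooooooooooooo

Apply φ to oooooooo symbol by symbol: o→oo, o→oo, o→oo, o→oo, o→oo, o→oo, o→oo, o→oo; joined: oo oo oo oo oo oo oo oo.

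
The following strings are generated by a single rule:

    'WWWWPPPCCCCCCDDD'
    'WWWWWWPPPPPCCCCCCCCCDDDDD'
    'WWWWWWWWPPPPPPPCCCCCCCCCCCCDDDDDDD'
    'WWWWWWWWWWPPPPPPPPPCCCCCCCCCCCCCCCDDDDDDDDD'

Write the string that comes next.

Term n consists of 2n W's, followed by 2n-1 P's, followed by 3n C's, followed by 2n-1 D's, where the shown terms are n = 2, 3, 4, 5.
At n = 6 the blocks have lengths 12, 11, 18, 11.

WWWWWWWWWWWWPPPPPPPPPPPCCCCCCCCCCCCCCCCCCDDDDDDDDDDD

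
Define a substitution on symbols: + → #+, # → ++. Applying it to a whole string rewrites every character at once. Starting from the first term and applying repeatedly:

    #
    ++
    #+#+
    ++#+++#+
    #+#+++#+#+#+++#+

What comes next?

φ(#+#+++#+#+#+++#+) expands symbol-by-symbol to ++ #+ ++ #+ #+ #+ ++ #+ ++ #+ ++ #+ #+ #+ ++ #+; joining the 16 pieces gives the next term.

++#+++#+#+#+++#+++#+++#+#+#+++#+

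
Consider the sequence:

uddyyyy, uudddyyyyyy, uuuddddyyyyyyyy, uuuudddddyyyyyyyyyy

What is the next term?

Each string has the form u^{n-1} d^{n} y^{2n}, where the shown terms are n = 2, 3, 4, 5.
At n = 6 the blocks have lengths 5, 6, 12.

uuuuuddddddyyyyyyyyyyyy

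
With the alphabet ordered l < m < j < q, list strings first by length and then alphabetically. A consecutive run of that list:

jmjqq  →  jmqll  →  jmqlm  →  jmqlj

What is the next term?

Treat jmqlj as a base-4 numeral over the given alphabet and add one, carrying through any trailing q's.

jmqlq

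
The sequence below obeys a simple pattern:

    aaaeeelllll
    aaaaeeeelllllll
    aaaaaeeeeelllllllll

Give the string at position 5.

aaaaaaaeeeeeeelllllllllllll

Each string has the form a^{n} e^{n} l^{2n-1}, where the shown terms are n = 3, 4, 5.
Setting n = 7 gives 7, 7, 13 characters in each block.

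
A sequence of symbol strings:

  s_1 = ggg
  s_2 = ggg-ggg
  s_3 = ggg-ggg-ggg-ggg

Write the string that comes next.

ggg-ggg-ggg-ggg-ggg-ggg-ggg-ggg

s(k+1) = s(k)·-·s(k) — each term doubles the last with '-' between the halves.
One more doubling of ggg-ggg-ggg-ggg gives the answer.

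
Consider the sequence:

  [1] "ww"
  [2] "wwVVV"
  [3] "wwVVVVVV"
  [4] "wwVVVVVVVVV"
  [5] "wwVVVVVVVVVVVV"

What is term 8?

wwVVVVVVVVVVVVVVVVVVVVV

The strings grow by a fixed suffix VVV each time.
From wwVVVVVVVVVVVV, 3 further steps: wwVVVVVVVVVVVV → wwVVVVVVVVVVVVVVV → wwVVVVVVVVVVVVVVVVVV → (answer).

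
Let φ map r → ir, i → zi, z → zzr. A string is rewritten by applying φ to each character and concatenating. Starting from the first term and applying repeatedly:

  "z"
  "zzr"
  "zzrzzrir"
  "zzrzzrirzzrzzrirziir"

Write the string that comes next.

Rewriting the 20 symbols of zzrzzrirzzrzzrirziir one by one yields zzr zzr ir zzr zzr ir zi ir zzr zzr ir zzr zzr ir zi ir zzr zi zi ir; concatenated:

zzrzzrirzzrzzrirziirzzrzzrirzzrzzrirziirzzrziziir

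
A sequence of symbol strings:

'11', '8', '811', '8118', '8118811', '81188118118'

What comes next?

This is a Fibonacci-style word recurrence s(k) = s(k−1)·s(k−2): e.g. 8·11 = 811.
Continuing: 81188118118 · 8118811 gives term 7.

811881181188118811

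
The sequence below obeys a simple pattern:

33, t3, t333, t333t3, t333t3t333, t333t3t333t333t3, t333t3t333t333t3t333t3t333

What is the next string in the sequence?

t333t3t333t333t3t333t3t333t333t3t333t333t3

This is a Fibonacci-style word recurrence s(k) = s(k−1)·s(k−2): e.g. t3·33 = t333.
The next term joins t333t3t333t333t3t333t3t333 and t333t3t333t333t3.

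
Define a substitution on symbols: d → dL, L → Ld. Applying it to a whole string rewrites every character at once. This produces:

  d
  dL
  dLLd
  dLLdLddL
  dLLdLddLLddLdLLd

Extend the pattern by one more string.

Rewriting the 16 symbols of dLLdLddLLddLdLLd one by one yields dL Ld Ld dL Ld dL dL Ld Ld dL dL Ld dL Ld Ld dL; concatenated:

dLLdLddLLddLdLLdLddLdLLddLLdLddL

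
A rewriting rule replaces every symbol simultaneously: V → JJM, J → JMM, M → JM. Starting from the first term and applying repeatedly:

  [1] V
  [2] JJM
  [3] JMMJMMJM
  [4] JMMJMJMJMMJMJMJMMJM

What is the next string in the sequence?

JMMJMJMJMMJMJMMJMJMMJMJMJMMJMJMMJMJMMJMJMJMMJM

Replace each of the 19 characters of JMMJMJMJMMJMJMJMMJM in place — JMM JM JM JMM JM JMM JM JMM JM JM JMM JM JMM JM JMM JM JM JMM JM — and concatenate.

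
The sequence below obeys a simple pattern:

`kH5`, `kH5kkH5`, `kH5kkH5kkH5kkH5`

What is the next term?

Every step duplicates the string with 'k' between the halves.
So the next term is two copies of kH5kkH5kkH5kkH5 with 'k' between the halves.

kH5kkH5kkH5kkH5kkH5kkH5kkH5kkH5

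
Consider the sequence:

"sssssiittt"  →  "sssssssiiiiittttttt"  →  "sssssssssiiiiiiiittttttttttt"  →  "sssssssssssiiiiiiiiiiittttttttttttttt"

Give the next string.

The n-th term is 2n+3 s's then 3n-1 i's then 4n-1 t's (n = 1, 2, …).
Setting n = 5 gives 13, 14, 19 characters in each block.

sssssssssssssiiiiiiiiiiiiiittttttttttttttttttt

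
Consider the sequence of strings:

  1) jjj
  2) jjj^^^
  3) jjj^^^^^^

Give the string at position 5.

jjj^^^^^^^^^^^^

The strings grow by a fixed suffix ^^^ each time.
From jjj^^^^^^, 2 further steps: jjj^^^^^^ → jjj^^^^^^^^^ → (answer).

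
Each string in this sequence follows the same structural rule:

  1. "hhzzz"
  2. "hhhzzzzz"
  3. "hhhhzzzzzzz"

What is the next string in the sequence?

Each string has the form h^{n+1} z^{2n+1} (n = 1, 2, …).
At n = 4 the blocks have lengths 5, 9.

hhhhhzzzzzzzzz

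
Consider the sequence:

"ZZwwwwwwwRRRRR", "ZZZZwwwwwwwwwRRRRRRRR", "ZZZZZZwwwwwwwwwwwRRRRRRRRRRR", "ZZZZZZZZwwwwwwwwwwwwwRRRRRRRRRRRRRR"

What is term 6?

The n-th term is 2n-2 Z's then 2n+3 w's then 3n-1 R's, where the shown terms are n = 2, 3, 4, 5.
At n = 7 the blocks have lengths 12, 17, 20.

ZZZZZZZZZZZZwwwwwwwwwwwwwwwwwRRRRRRRRRRRRRRRRRRRR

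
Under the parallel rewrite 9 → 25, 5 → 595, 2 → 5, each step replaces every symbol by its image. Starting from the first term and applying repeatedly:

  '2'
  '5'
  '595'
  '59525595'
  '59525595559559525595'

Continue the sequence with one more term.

595255955595595255955955952559559525595559559525595

Applying the rule to each of the 20 symbols of 59525595559559525595 gives the pieces 595 25 595 5 595 595 25 595 595 595 25 595 595 25 595 5 595 595 25 595, which concatenate to the answer.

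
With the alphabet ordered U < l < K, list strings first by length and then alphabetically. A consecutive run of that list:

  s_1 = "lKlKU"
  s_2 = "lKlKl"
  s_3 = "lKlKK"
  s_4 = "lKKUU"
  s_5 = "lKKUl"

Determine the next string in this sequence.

lKKUK

The successor of lKKUl increments the rightmost position that isn't already K and resets every position after it to U.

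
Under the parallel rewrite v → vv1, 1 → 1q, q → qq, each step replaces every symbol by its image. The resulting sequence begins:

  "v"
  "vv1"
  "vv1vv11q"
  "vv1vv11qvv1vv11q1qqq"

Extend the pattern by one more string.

Rewriting the 20 symbols of vv1vv11qvv1vv11q1qqq one by one yields vv1 vv1 1q vv1 vv1 1q 1q qq vv1 vv1 1q vv1 vv1 1q 1q qq 1q qq qq qq; concatenated:

vv1vv11qvv1vv11q1qqqvv1vv11qvv1vv11q1qqq1qqqqqqq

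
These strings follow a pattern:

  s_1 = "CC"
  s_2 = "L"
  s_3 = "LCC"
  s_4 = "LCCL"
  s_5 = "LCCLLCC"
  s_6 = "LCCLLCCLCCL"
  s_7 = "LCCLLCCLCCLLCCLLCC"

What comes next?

This is a Fibonacci-style word recurrence s(k) = s(k−1)·s(k−2): e.g. L·CC = LCC.
Continuing: LCCLLCCLCCLLCCLLCC · LCCLLCCLCCL gives term 8.

LCCLLCCLCCLLCCLLCCLCCLLCCLCCL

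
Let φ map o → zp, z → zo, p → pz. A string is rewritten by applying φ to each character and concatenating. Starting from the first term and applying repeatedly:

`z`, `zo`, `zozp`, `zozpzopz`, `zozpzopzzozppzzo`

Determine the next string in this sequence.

zozpzopzzozppzzozozpzopzpzzozozp

Replace each of the 16 characters of zozpzopzzozppzzo in place — zo zp zo pz zo zp pz zo zo zp zo pz pz zo zo zp — and concatenate.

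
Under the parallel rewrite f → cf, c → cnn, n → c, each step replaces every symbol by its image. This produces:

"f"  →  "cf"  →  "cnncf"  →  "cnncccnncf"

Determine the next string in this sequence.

cnncccnncnncnncccnncf

Apply φ to cnncccnncf symbol by symbol: c→cnn, n→c, n→c, c→cnn, c→cnn, c→cnn, n→c, n→c, c→cnn, f→cf; joined: cnn c c cnn cnn cnn c c cnn cf.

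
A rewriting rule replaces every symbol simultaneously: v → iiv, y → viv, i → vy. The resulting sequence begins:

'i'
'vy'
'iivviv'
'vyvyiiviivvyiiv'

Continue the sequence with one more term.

Replace each of the 15 characters of vyvyiiviivvyiiv in place — iiv viv iiv viv vy vy iiv vy vy iiv iiv viv vy vy iiv — and concatenate.

iivviviivvivvyvyiivvyvyiiviivvivvyvyiiv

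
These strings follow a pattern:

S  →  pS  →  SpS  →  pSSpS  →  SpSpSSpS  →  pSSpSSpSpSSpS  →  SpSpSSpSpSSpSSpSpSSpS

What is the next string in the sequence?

pSSpSSpSpSSpSSpSpSSpSpSSpSSpSpSSpS

From term 3 onward, concatenate the second-to-last term with the last: S·pS = SpS, pS·SpS = pSSpS, …
The next term joins pSSpSSpSpSSpS and SpSpSSpSpSSpSSpSpSSpS.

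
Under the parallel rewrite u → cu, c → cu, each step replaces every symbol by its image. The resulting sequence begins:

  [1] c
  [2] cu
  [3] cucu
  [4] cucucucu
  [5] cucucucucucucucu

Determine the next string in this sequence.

Replace each of the 16 characters of cucucucucucucucu in place — cu cu cu cu cu cu cu cu cu cu cu cu cu cu cu cu — and concatenate.

cucucucucucucucucucucucucucucucu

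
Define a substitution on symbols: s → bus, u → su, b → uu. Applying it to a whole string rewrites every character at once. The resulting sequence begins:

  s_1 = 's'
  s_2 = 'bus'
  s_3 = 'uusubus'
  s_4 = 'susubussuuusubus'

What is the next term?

bussubussuuusubusbussususubussuuusubus

Replace each of the 16 characters of susubussuuusubus in place — bus su bus su uu su bus bus su su su bus su uu su bus — and concatenate.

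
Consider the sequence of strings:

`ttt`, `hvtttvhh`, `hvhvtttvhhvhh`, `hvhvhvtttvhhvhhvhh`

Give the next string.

s(k+1) = hv·s(k)·vhh, so each term gains hv as a prefix and vhh as a suffix.
Applying this once more to hvhvhvtttvhhvhhvhh:

hvhvhvhvtttvhhvhhvhhvhh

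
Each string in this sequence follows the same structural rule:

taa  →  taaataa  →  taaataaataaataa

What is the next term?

taaataaataaataaataaataaataaataa

Every step duplicates the string with 'a' between the halves.
So the next term is two copies of taaataaataaataa with 'a' between the halves.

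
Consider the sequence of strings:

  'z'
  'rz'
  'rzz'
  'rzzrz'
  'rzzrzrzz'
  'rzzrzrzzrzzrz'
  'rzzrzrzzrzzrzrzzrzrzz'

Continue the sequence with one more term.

This is a Fibonacci-style word recurrence s(k) = s(k−1)·s(k−2): e.g. rz·z = rzz.
The next term joins rzzrzrzzrzzrzrzzrzrzz and rzzrzrzzrzzrz.

rzzrzrzzrzzrzrzzrzrzzrzzrzrzzrzzrz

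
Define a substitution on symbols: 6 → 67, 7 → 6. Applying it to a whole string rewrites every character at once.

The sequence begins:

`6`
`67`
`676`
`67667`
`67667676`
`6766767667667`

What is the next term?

Applying the rule to each of the 13 symbols of 6766767667667 gives the pieces 67 6 67 67 6 67 6 67 67 6 67 67 6, which concatenate to the answer.

676676766766767667676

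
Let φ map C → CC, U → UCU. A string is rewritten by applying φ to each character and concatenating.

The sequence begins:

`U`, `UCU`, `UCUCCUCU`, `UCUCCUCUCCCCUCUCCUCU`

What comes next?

φ(UCUCCUCUCCCCUCUCCUCU) expands symbol-by-symbol to UCU CC UCU CC CC UCU CC UCU CC CC CC CC UCU CC UCU CC CC UCU CC UCU; joining the 20 pieces gives the next term.

UCUCCUCUCCCCUCUCCUCUCCCCCCCCUCUCCUCUCCCCUCUCCUCU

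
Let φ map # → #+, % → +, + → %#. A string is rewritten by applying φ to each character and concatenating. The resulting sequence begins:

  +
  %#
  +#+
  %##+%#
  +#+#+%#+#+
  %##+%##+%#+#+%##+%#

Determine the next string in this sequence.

Rewriting the 19 symbols of %##+%##+%#+#+%##+%# one by one yields + #+ #+ %# + #+ #+ %# + #+ %# #+ %# + #+ #+ %# + #+; concatenated:

+#+#+%#+#+#+%#+#+%##+%#+#+#+%#+#+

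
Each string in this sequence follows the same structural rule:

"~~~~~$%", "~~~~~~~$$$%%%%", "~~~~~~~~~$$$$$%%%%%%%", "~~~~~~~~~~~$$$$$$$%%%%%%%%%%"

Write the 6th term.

The n-th term is 2n+3 ~'s then 2n-1 $'s then 3n-2 %'s (n = 1, 2, …).
At n = 6 the blocks have lengths 15, 11, 16.

~~~~~~~~~~~~~~~$$$$$$$$$$$%%%%%%%%%%%%%%%%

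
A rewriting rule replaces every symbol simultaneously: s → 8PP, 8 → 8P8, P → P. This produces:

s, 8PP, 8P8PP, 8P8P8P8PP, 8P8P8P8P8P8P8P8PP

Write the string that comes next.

Rewriting the 17 symbols of 8P8P8P8P8P8P8P8PP one by one yields 8P8 P 8P8 P 8P8 P 8P8 P 8P8 P 8P8 P 8P8 P 8P8 P P; concatenated:

8P8P8P8P8P8P8P8P8P8P8P8P8P8P8P8PP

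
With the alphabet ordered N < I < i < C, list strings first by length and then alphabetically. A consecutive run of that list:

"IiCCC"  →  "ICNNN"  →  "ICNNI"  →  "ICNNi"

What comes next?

Treat ICNNi as a base-4 numeral over the given alphabet and add one, carrying through any trailing C's.

ICNNC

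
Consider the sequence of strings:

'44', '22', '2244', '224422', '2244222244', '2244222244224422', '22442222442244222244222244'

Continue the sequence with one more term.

224422224422442222442222442244222244224422

This is a Fibonacci-style word recurrence s(k) = s(k−1)·s(k−2): e.g. 22·44 = 2244.
The next term joins 22442222442244222244222244 and 2244222244224422.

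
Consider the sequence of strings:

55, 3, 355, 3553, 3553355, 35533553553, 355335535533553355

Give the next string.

35533553553355335535533553553

Each term (from the third on) is the previous term followed by the one before it: term 3 = 3·55 = 355.
The next term joins 355335535533553355 and 35533553553.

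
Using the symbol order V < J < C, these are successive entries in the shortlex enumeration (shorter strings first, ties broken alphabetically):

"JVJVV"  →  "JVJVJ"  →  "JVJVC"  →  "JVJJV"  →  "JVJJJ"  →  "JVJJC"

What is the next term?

Find the rightmost character of JVJJC below C, bump it to the next letter, and reset everything to its right to V.

JVJCV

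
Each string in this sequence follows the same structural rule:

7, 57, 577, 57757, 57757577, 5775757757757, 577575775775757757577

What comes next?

5775757757757577575775775757757757

From term 3 onward, concatenate the last term with the second-to-last: 57·7 = 577, 577·57 = 57757, …
Continuing: 577575775775757757577 · 5775757757757 gives term 8.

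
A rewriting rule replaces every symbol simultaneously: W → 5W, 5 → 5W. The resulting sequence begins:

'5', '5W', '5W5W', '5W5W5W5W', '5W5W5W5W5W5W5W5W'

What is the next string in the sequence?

Applying the rule to each of the 16 symbols of 5W5W5W5W5W5W5W5W gives the pieces 5W 5W 5W 5W 5W 5W 5W 5W 5W 5W 5W 5W 5W 5W 5W 5W, which concatenate to the answer.

5W5W5W5W5W5W5W5W5W5W5W5W5W5W5W5W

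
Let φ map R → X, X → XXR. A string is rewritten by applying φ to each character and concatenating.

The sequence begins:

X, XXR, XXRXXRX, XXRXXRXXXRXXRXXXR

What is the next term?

Rewriting the 17 symbols of XXRXXRXXXRXXRXXXR one by one yields XXR XXR X XXR XXR X XXR XXR XXR X XXR XXR X XXR XXR XXR X; concatenated:

XXRXXRXXXRXXRXXXRXXRXXRXXXRXXRXXXRXXRXXRX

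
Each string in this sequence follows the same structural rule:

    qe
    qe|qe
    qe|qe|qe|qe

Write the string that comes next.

s(k+1) = s(k)·|·s(k) — each term doubles the last with '|' between the halves.
So the next term is two copies of qe|qe|qe|qe with '|' between the halves.

qe|qe|qe|qe|qe|qe|qe|qe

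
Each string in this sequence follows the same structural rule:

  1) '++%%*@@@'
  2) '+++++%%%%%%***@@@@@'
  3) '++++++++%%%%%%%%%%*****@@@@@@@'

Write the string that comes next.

+++++++++++%%%%%%%%%%%%%%*******@@@@@@@@@

Reading off run lengths: + runs 2, 5, 8; % runs 2, 6, 10; * runs 1, 3, 5; @ runs 3, 5, 7 — each is linear in n (n = 1, 2, …).
Setting n = 4 gives 11, 14, 7, 9 characters in each block.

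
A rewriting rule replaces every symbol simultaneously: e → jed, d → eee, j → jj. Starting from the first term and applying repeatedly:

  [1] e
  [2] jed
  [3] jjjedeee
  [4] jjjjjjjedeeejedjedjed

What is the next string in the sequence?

jjjjjjjjjjjjjjjedeeejedjedjedjjjedeeejjjedeeejjjedeee

Replace each of the 21 characters of jjjjjjjedeeejedjedjed in place — jj jj jj jj jj jj jj jed eee jed jed jed jj jed eee jj jed eee jj jed eee — and concatenate.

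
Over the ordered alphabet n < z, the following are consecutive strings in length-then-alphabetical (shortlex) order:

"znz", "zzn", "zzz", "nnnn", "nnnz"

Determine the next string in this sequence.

nnzn

Find the rightmost character of nnnz below z, bump it to the next letter, and reset everything to its right to n.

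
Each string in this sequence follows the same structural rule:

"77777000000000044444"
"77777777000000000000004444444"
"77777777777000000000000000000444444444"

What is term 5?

Term n consists of 3n-1 7's, followed by 4n+2 0's, followed by 2n+1 4's, where the shown terms are n = 2, 3, 4.
At n = 6 the blocks have lengths 17, 26, 13.

77777777777777777000000000000000000000000004444444444444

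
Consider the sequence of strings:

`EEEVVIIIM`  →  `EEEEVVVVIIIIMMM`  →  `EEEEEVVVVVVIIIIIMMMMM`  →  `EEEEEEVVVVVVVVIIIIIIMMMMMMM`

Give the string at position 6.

EEEEEEEEVVVVVVVVVVVVIIIIIIIIMMMMMMMMMMM

Each string has the form E^{n+2} V^{2n} I^{n+2} M^{2n-1} (n = 1, 2, …).
At n = 6 the blocks have lengths 8, 12, 8, 11.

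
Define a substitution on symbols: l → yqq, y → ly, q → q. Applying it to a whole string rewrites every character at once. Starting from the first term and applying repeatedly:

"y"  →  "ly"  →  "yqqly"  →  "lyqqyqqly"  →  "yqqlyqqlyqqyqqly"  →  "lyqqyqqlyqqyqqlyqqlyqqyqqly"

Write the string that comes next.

yqqlyqqlyqqyqqlyqqlyqqyqqlyqqyqqlyqqlyqqyqqly

Applying the rule to each of the 27 symbols of lyqqyqqlyqqyqqlyqqlyqqyqqly gives the pieces yqq ly q q ly q q yqq ly q q ly q q yqq ly q q yqq ly q q ly q q yqq ly, which concatenate to the answer.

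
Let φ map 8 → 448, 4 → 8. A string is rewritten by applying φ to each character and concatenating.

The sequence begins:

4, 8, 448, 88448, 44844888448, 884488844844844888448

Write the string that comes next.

Applying the rule to each of the 21 symbols of 884488844844844888448 gives the pieces 448 448 8 8 448 448 448 8 8 448 8 8 448 8 8 448 448 448 8 8 448, which concatenate to the answer.

4484488844844844888448884488844844844888448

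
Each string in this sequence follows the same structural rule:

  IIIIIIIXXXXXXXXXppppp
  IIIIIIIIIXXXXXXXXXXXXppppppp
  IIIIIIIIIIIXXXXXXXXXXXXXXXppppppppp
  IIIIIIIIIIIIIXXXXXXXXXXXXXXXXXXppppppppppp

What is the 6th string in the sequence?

IIIIIIIIIIIIIIIIIXXXXXXXXXXXXXXXXXXXXXXXXppppppppppppppp

The n-th term is 2n+1 I's then 3n X's then 2n-1 p's, where the shown terms are n = 3, 4, 5, 6.
At n = 8 the blocks have lengths 17, 24, 15.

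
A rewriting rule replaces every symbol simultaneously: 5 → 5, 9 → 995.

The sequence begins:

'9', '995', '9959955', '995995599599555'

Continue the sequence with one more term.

9959955995995559959955995995555

Replace each of the 15 characters of 995995599599555 in place — 995 995 5 995 995 5 5 995 995 5 995 995 5 5 5 — and concatenate.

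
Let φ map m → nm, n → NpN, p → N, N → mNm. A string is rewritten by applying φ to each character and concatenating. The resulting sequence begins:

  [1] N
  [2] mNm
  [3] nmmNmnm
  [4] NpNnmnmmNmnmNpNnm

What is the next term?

Replace each of the 17 characters of NpNnmnmmNmnmNpNnm in place — mNm N mNm NpN nm NpN nm nm mNm nm NpN nm mNm N mNm NpN nm — and concatenate.

mNmNmNmNpNnmNpNnmnmmNmnmNpNnmmNmNmNmNpNnm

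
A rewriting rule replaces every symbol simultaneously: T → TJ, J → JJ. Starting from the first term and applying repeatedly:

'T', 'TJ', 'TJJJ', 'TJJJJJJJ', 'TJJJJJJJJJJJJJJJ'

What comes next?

TJJJJJJJJJJJJJJJJJJJJJJJJJJJJJJJ

φ(TJJJJJJJJJJJJJJJ) expands symbol-by-symbol to TJ JJ JJ JJ JJ JJ JJ JJ JJ JJ JJ JJ JJ JJ JJ JJ; joining the 16 pieces gives the next term.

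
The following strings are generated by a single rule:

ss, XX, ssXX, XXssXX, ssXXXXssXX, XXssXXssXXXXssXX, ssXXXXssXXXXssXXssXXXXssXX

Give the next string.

From term 3 onward, concatenate the second-to-last term with the last: ss·XX = ssXX, XX·ssXX = XXssXX, …
So term 8 is XXssXXssXXXXssXX·ssXXXXssXXXXssXXssXXXXssXX.

XXssXXssXXXXssXXssXXXXssXXXXssXXssXXXXssXX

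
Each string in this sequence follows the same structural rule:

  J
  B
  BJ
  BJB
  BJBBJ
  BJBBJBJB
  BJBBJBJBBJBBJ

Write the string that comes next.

From term 3 onward, concatenate the last term with the second-to-last: B·J = BJ, BJ·B = BJB, …
Continuing: BJBBJBJBBJBBJ · BJBBJBJB gives term 8.

BJBBJBJBBJBBJBJBBJBJB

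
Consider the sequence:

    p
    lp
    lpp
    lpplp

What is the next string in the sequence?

From term 3 onward, concatenate the last term with the second-to-last: lp·p = lpp, lpp·lp = lpplp, …
So term 5 is lpplp·lpp.

lpplplpp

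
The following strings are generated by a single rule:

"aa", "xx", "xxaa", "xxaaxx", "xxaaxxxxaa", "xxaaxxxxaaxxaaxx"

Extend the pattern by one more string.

xxaaxxxxaaxxaaxxxxaaxxxxaa

This is a Fibonacci-style word recurrence s(k) = s(k−1)·s(k−2): e.g. xx·aa = xxaa.
The next term joins xxaaxxxxaaxxaaxx and xxaaxxxxaa.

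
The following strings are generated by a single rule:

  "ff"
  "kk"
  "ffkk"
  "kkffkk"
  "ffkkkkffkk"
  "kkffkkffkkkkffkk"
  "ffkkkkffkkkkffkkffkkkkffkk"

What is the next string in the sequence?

From term 3 onward, concatenate the second-to-last term with the last: ff·kk = ffkk, kk·ffkk = kkffkk, …
The next term joins kkffkkffkkkkffkk and ffkkkkffkkkkffkkffkkkkffkk.

kkffkkffkkkkffkkffkkkkffkkkkffkkffkkkkffkk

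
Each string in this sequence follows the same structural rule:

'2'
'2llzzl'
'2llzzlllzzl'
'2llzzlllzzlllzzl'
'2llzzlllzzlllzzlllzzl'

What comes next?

Every step adds llzzl to the end: s(k+1) = s(k)·llzzl.
Applying this once more to 2llzzlllzzlllzzlllzzl:

2llzzlllzzlllzzlllzzlllzzl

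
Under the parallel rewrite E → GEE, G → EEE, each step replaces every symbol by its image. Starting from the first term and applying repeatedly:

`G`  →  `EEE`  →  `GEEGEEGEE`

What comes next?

EEEGEEGEEEEEGEEGEEEEEGEEGEE

Apply φ to GEEGEEGEE symbol by symbol: G→EEE, E→GEE, E→GEE, G→EEE, E→GEE, E→GEE, G→EEE, E→GEE, E→GEE; joined: EEE GEE GEE EEE GEE GEE EEE GEE GEE.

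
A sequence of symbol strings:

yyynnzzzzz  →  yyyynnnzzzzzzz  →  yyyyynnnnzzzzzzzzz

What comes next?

yyyyyynnnnnzzzzzzzzzzz

Each string has the form y^{n+1} n^{n} z^{2n+1}, where the shown terms are n = 2, 3, 4.
Setting n = 5 gives 6, 5, 11 characters in each block.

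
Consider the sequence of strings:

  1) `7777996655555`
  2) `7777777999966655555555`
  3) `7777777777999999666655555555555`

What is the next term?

7777777777777999999996666655555555555555

Reading off run lengths: 7 runs 4, 7, 10; 9 runs 2, 4, 6; 6 runs 2, 3, 4; 5 runs 5, 8, 11 — each is linear in n, where the shown terms are n = 2, 3, 4.
For the next term, n = 5, so the run lengths are 13, 8, 5, 14.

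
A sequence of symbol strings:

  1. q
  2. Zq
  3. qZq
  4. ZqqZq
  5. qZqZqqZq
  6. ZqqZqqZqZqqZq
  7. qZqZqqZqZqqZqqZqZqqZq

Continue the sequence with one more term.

ZqqZqqZqZqqZqqZqZqqZqZqqZqqZqZqqZq

This is a Fibonacci-style word recurrence s(k) = s(k−2)·s(k−1): e.g. q·Zq = qZq.
Continuing: ZqqZqqZqZqqZq · qZqZqqZqZqqZqqZqZqqZq gives term 8.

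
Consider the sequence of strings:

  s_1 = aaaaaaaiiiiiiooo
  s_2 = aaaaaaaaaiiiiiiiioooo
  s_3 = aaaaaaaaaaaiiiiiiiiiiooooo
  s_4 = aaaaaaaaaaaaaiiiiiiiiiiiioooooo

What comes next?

Term n consists of 2n+1 a's, followed by 2n i's, followed by n o's, where the shown terms are n = 3, 4, 5, 6.
For the next term, n = 7, so the run lengths are 15, 14, 7.

aaaaaaaaaaaaaaaiiiiiiiiiiiiiiooooooo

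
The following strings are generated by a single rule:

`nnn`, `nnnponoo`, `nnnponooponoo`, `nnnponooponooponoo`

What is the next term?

The strings grow by a fixed suffix ponoo each time.
Applying this once more to nnnponooponooponoo:

nnnponooponooponooponoo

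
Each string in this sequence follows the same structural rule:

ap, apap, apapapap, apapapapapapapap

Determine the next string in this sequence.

apapapapapapapapapapapapapapapap

Every step duplicates the string.
So the next term is two copies of apapapapapapapap.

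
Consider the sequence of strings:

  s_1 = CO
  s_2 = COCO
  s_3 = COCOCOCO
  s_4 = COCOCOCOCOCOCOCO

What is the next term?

COCOCOCOCOCOCOCOCOCOCOCOCOCOCOCO

Every step duplicates the string.
So the next term is two copies of COCOCOCOCOCOCOCO.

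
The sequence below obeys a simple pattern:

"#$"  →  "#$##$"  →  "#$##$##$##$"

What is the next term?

Each string is two copies of the previous one joined by '#'.
So the next term is two copies of #$##$##$##$ with '#' between the halves.

#$##$##$##$##$##$##$##$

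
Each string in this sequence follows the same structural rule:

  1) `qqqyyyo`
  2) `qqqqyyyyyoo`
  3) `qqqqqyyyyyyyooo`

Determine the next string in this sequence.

qqqqqqyyyyyyyyyoooo

Term n consists of n+1 q's, followed by 2n-1 y's, followed by n-1 o's, where the shown terms are n = 2, 3, 4.
Setting n = 5 gives 6, 9, 4 characters in each block.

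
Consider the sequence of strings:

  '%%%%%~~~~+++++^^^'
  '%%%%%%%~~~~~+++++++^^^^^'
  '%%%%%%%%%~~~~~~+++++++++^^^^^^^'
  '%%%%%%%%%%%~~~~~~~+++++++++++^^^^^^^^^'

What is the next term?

%%%%%%%%%%%%%~~~~~~~~+++++++++++++^^^^^^^^^^^

The n-th term is 2n+1 %'s then n+2 ~'s then 2n+1 +'s then 2n-1 ^'s, where the shown terms are n = 2, 3, 4, 5.
For the next term, n = 6, so the run lengths are 13, 8, 13, 11.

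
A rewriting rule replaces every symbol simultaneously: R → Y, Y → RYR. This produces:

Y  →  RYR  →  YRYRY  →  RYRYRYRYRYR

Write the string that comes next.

Apply φ to RYRYRYRYRYR symbol by symbol: R→Y, Y→RYR, R→Y, Y→RYR, R→Y, Y→RYR, R→Y, Y→RYR, R→Y, Y→RYR, R→Y; joined: Y RYR Y RYR Y RYR Y RYR Y RYR Y.

YRYRYRYRYRYRYRYRYRYRY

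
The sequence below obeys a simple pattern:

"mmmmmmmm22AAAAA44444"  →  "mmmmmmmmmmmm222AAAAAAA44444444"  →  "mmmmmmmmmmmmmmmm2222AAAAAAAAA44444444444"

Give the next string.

Each string has the form m^{4n} 2^{n} A^{2n+1} 4^{3n-1}, where the shown terms are n = 2, 3, 4.
For the next term, n = 5, so the run lengths are 20, 5, 11, 14.

mmmmmmmmmmmmmmmmmmmm22222AAAAAAAAAAA44444444444444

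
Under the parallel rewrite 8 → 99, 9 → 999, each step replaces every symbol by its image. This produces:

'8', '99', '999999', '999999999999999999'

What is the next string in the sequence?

Rewriting the 18 symbols of 999999999999999999 one by one yields 999 999 999 999 999 999 999 999 999 999 999 999 999 999 999 999 999 999; concatenated:

999999999999999999999999999999999999999999999999999999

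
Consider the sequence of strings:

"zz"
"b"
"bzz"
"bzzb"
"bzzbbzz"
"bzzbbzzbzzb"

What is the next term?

bzzbbzzbzzbbzzbbzz

This is a Fibonacci-style word recurrence s(k) = s(k−1)·s(k−2): e.g. b·zz = bzz.
So term 7 is bzzbbzzbzzb·bzzbbzz.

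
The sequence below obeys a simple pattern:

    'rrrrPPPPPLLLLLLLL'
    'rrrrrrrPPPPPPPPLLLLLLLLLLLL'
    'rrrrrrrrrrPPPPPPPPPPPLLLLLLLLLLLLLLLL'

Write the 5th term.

rrrrrrrrrrrrrrrrPPPPPPPPPPPPPPPPPLLLLLLLLLLLLLLLLLLLLLLLL

Each string has the form r^{3n-2} P^{3n-1} L^{4n}, where the shown terms are n = 2, 3, 4.
Setting n = 6 gives 16, 17, 24 characters in each block.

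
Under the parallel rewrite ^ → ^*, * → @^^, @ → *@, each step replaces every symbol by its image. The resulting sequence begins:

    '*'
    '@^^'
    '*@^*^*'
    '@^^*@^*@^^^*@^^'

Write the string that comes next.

Applying the rule to each of the 15 symbols of @^^*@^*@^^^*@^^ gives the pieces *@ ^* ^* @^^ *@ ^* @^^ *@ ^* ^* ^* @^^ *@ ^* ^*, which concatenate to the answer.

*@^*^*@^^*@^*@^^*@^*^*^*@^^*@^*^*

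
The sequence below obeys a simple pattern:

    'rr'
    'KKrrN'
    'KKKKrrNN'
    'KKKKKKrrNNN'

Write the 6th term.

s(k+1) = KK·s(k)·N, so each term gains KK as a prefix and N as a suffix.
From KKKKKKrrNNN, 2 further steps: KKKKKKrrNNN → KKKKKKKKrrNNNN → (answer).

KKKKKKKKKKrrNNNNN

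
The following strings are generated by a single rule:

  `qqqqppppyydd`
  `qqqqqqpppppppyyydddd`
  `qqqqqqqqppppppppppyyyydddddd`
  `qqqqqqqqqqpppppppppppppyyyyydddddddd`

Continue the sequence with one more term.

Reading off run lengths: q runs 4, 6, 8, 10; p runs 4, 7, 10, 13; y runs 2, 3, 4, 5; d runs 2, 4, 6, 8 — each is linear in n (n = 1, 2, …).
Setting n = 5 gives 12, 16, 6, 10 characters in each block.

qqqqqqqqqqqqppppppppppppppppyyyyyydddddddddd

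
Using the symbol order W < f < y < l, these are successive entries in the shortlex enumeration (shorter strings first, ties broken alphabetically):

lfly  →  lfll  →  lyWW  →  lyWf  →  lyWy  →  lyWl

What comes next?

Treat lyWl as a base-4 numeral over the given alphabet and add one, carrying through any trailing l's.

lyfW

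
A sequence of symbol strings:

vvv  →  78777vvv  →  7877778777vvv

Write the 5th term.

Every step adds 78777 at the front: s(k+1) = 78777·s(k).
From 7877778777vvv, 2 further steps: 7877778777vvv → 787777877778777vvv → (answer).

78777787777877778777vvv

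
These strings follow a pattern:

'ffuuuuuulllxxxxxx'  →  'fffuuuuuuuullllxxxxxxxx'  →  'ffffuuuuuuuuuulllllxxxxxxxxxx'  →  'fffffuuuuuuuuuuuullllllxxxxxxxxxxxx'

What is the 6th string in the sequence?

fffffffuuuuuuuuuuuuuuuullllllllxxxxxxxxxxxxxxxx

The n-th term is n-1 f's then 2n u's then n l's then 2n x's, where the shown terms are n = 3, 4, 5, 6.
Setting n = 8 gives 7, 16, 8, 16 characters in each block.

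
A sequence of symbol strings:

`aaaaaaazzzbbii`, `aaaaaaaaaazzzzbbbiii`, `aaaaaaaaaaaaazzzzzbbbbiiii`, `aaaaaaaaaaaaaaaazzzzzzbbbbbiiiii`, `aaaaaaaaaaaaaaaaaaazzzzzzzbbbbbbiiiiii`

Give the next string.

Each string has the form a^{3n+1} z^{n+1} b^{n} i^{n}, where the shown terms are n = 2, 3, 4, 5, 6.
Setting n = 7 gives 22, 8, 7, 7 characters in each block.

aaaaaaaaaaaaaaaaaaaaaazzzzzzzzbbbbbbbiiiiiii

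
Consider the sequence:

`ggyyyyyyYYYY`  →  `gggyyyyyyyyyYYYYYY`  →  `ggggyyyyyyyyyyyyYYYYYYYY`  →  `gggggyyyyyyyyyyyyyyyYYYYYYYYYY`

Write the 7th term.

Term n consists of n g's, followed by 3n y's, followed by 2n Y's, where the shown terms are n = 2, 3, 4, 5.
For term 7, n = 8, so the run lengths are 8, 24, 16.

ggggggggyyyyyyyyyyyyyyyyyyyyyyyyYYYYYYYYYYYYYYYY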